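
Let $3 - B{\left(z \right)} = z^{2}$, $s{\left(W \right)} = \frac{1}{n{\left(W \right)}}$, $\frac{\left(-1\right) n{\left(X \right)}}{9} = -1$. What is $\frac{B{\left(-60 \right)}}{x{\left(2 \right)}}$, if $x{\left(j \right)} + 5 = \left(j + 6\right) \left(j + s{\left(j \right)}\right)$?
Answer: $- \frac{32373}{107} \approx -302.55$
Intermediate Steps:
$n{\left(X \right)} = 9$ ($n{\left(X \right)} = \left(-9\right) \left(-1\right) = 9$)
$s{\left(W \right)} = \frac{1}{9}$
$x{\left(j \right)} = -5 + \left(6 + j\right) \left(\frac{1}{9} + j\right)$ ($x{\left(j \right)} = -5 + \left(j + 6\right) \left(j + \frac{1}{9}\right) = -5 + \left(6 + j\right) \left(\frac{1}{9} + j\right)$)
$B{\left(z \right)} = 3 - z^{2}$
$\frac{B{\left(-60 \right)}}{x{\left(2 \right)}} = \frac{3 - \left(-60\right)^{2}}{- \frac{13}{3} + 2^{2} + \frac{55}{9} \cdot 2} = \frac{3 - 3600}{- \frac{13}{3} + 4 + \frac{110}{9}} = \frac{3 - 3600}{\frac{107}{9}} = \left(-3597\right) \frac{9}{107} = - \frac{32373}{107}$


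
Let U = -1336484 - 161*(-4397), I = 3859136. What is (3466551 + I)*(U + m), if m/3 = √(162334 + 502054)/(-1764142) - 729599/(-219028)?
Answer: -1008538933756937273/219028 - 21977061*√166097/882071 ≈ -4.6046e+12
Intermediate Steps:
U = -628567 (U = -1336484 - 1*(-707917) = -1336484 + 707917 = -628567)
m = 2188797/219028 - 3*√166097/882071 (m = 3*(√(162334 + 502054)/(-1764142) - 729599/(-219028)) = 3*(√664388*(-1/1764142) - 729599*(-1/219028)) = 3*((2*√166097)*(-1/1764142) + 729599/219028) = 3*(-√166097/882071 + 729599/219028) = 3*(729599/219028 - √166097/882071) = 2188797/219028 - 3*√166097/882071 ≈ 9.9918)
(3466551 + I)*(U + m) = (3466551 + 3859136)*(-628567 + (2188797/219028 - 3*√166097/882071)) = 7325687*(-137671584079/219028 - 3*√166097/882071) = -1008538933756937273/219028 - 21977061*√166097/882071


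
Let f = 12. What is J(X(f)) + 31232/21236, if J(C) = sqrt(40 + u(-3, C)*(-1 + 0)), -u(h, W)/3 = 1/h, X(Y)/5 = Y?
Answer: 7808/5309 + sqrt(39) ≈ 7.7157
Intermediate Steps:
X(Y) = 5*Y
u(h, W) = -3/h
J(C) = sqrt(39) (J(C) = sqrt(40 + (-3/(-3))*(-1 + 0)) = sqrt(40 - 3*(-1/3)*(-1)) = sqrt(40 + 1*(-1)) = sqrt(40 - 1) = sqrt(39))
J(X(f)) + 31232/21236 = sqrt(39) + 31232/21236 = sqrt(39) + 31232*(1/21236) = sqrt(39) + 7808/5309 = 7808/5309 + sqrt(39)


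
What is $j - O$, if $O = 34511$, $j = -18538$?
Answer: $-53049$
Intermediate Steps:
$j - O = -18538 - 34511 = -53049$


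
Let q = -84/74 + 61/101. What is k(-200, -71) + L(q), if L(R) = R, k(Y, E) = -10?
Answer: -39355/3737 ≈ -10.531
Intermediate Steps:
q = -1985/3737 (q = -84*1/74 + 61*(1/101) = -42/37 + 61/101 = -1985/3737 ≈ -0.53117)
k(-200, -71) + L(q) = -10 - 1985/3737 = -39355/3737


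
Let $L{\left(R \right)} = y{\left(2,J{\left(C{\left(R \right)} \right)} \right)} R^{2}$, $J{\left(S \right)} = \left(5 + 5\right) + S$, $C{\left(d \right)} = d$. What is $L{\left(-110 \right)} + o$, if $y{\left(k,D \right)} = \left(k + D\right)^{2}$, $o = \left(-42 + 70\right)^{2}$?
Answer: $116209184$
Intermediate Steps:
$o = 784$ ($o = 28^{2} = 784$)
$J{\left(S \right)} = 10 + S$
$y{\left(k,D \right)} = \left(D + k\right)^{2}$
$L{\left(R \right)} = R^{2} \left(12 + R\right)^{2}$ ($L{\left(R \right)} = \left(\left(10 + R\right) + 2\right)^{2} R^{2} = \left(12 + R\right)^{2} R^{2} = R^{2} \left(12 + R\right)^{2}$)
$L{\left(-110 \right)} + o = \left(-110\right)^{2} \left(12 - 110\right)^{2} + 784 = 12100 \left(-98\right)^{2} + 784 = 12100 \cdot 9604 + 784 = 116208400 + 784 = 116209184$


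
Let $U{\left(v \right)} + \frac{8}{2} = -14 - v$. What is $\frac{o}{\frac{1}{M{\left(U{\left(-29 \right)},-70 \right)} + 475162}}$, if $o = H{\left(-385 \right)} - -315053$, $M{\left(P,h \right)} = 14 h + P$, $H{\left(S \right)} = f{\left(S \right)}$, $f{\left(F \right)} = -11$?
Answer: $149390711106$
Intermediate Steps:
$H{\left(S \right)} = -11$
$U{\left(v \right)} = -18 - v$ ($U{\left(v \right)} = -4 - \left(14 + v\right) = -18 - v$)
$M{\left(P,h \right)} = P + 14 h$
$o = 315042$ ($o = -11 - -315053 = -11 + 315053 = 315042$)
$\frac{o}{\frac{1}{M{\left(U{\left(-29 \right)},-70 \right)} + 475162}} = \frac{315042}{\frac{1}{\left(\left(-18 - -29\right) + 14 \left(-70\right)\right) + 475162}} = \frac{315042}{\frac{1}{\left(\left(-18 + 29\right) - 980\right) + 475162}} = \frac{315042}{\frac{1}{\left(11 - 980\right) + 475162}} = \frac{315042}{\frac{1}{-969 + 475162}} = \frac{315042}{\frac{1}{474193}} = 315042 \frac{1}{\frac{1}{474193}} = 315042 \cdot 474193 = 149390711106$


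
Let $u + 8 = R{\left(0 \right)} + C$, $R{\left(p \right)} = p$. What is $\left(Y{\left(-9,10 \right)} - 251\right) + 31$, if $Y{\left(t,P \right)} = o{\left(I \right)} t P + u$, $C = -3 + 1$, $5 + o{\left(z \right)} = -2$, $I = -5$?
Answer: $400$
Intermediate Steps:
$o{\left(z \right)} = -7$ ($o{\left(z \right)} = -5 - 2 = -7$)
$C = -2$
$u = -10$ ($u = -8 + \left(0 - 2\right) = -8 - 2 = -10$)
$Y{\left(t,P \right)} = -10 - 7 P t$ ($Y{\left(t,P \right)} = - 7 t P - 10 = - 7 P t - 10 = -10 - 7 P t$)
$\left(Y{\left(-9,10 \right)} - 251\right) + 31 = \left(\left(-10 - 70 \left(-9\right)\right) - 251\right) + 31 = \left(\left(-10 + 630\right) - 251\right) + 31 = \left(620 - 251\right) + 31 = 369 + 31 = 400$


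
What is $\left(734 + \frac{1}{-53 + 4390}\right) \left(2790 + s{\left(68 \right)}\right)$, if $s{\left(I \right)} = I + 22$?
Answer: $\frac{9168073920}{4337} \approx 2.1139 \cdot 10^{6}$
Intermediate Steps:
$s{\left(I \right)} = 22 + I$
$\left(734 + \frac{1}{-53 + 4390}\right) \left(2790 + s{\left(68 \right)}\right) = \left(734 + \frac{1}{-53 + 4390}\right) \left(2790 + \left(22 + 68\right)\right) = \left(734 + \frac{1}{4337}\right) \left(2790 + 90\right) = \left(734 + \frac{1}{4337}\right) 2880 = \frac{3183359}{4337} \cdot 2880 = \frac{9168073920}{4337}$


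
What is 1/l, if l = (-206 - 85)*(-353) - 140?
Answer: 1/102583 ≈ 9.7482e-6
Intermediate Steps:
l = 102583 (l = -291*(-353) - 140 = 102723 - 140 = 102583)
1/l = 1/102583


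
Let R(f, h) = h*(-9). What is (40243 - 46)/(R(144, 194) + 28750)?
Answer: 40197/27004 ≈ 1.4886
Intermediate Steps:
R(f, h) = -9*h
(40243 - 46)/(R(144, 194) + 28750) = (40243 - 46)/(-9*194 + 28750) = 40197/(-1746 + 28750) = 40197/27004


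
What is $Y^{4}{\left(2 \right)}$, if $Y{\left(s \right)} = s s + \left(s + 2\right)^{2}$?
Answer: $160000$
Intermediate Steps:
$Y{\left(s \right)} = s^{2} + \left(2 + s\right)^{2}$
$Y^{4}{\left(2 \right)} = \left(2^{2} + \left(2 + 2\right)^{2}\right)^{4} = \left(4 + 4^{2}\right)^{4} = \left(4 + 16\right)^{4} = 20^{4} = 160000$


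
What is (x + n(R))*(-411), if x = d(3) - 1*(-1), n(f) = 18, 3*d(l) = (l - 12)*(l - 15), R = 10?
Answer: -22605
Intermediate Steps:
d(l) = (-15 + l)*(-12 + l)/3 (d(l) = ((l - 12)*(l - 15))/3 = ((-12 + l)*(-15 + l))/3 = ((-15 + l)*(-12 + l))/3 = (-15 + l)*(-12 + l)/3)
x = 37 (x = (60 - 9*3 + (⅓)*3²) - 1*(-1) = (60 - 27 + (⅓)*9) + 1 = (60 - 27 + 3) + 1 = 36 + 1 = 37)
(x + n(R))*(-411) = (37 + 18)*(-411) = 55*(-411) = -22605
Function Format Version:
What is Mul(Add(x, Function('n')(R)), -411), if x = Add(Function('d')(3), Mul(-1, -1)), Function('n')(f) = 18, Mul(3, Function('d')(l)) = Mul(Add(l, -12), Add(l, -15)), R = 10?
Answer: -22605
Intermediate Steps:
Function('d')(l) = Mul(Rational(1, 3), Add(-15, l), Add(-12, l)) (Function('d')(l) = Mul(Rational(1, 3), Mul(Add(l, -12), Add(l, -15))) = Mul(Rational(1, 3), Mul(Add(-12, l), Add(-15, l))) = Mul(Rational(1, 3), Mul(Add(-15, l), Add(-12, l))) = Mul(Rational(1, 3), Add(-15, l), Add(-12, l)))
x = 37 (x = Add(Add(60, Mul(-9, 3), Mul(Rational(1, 3), Pow(3, 2))), Mul(-1, -1)) = Add(Add(60, -27, Mul(Rational(1, 3), 9)), 1) = Add(Add(60, -27, 3), 1) = Add(36, 1) = 37)
Mul(Add(x, Function('n')(R)), -411) = Mul(Add(37, 18), -411) = Mul(55, -411) = -22605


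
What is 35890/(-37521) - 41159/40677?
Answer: -1001408123/508747239 ≈ -1.9684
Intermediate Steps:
35890/(-37521) - 41159/40677 = 35890*(-1/37521) - 41159*1/40677 = -35890/37521 - 41159/40677 = -1001408123/508747239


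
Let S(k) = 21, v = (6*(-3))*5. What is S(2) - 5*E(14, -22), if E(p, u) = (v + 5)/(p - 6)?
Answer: 593/8 ≈ 74.125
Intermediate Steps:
v = -90 (v = -18*5 = -90)
E(p, u) = -85/(-6 + p) (E(p, u) = (-90 + 5)/(p - 6) = -85/(-6 + p))
S(2) - 5*E(14, -22) = 21 - (-425)/(-6 + 14) = 21 - (-425)/8 = 21 - 5*(-85/8) = 21 + 425/8 = 593/8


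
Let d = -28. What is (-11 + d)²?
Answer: 1521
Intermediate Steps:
(-11 + d)² = (-11 - 28)² = (-39)² = 1521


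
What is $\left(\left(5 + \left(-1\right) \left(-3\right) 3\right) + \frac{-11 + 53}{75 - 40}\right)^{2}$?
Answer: $\frac{5776}{25} \approx 231.04$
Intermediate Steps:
$\left(\left(5 + \left(-1\right) \left(-3\right) 3\right) + \frac{-11 + 53}{75 - 40}\right)^{2} = \left(\left(5 + 3 \cdot 3\right) + \frac{42}{35}\right)^{2} = \left(\left(5 + 9\right) + 42 \cdot \frac{1}{35}\right)^{2} = \left(14 + \frac{6}{5}\right)^{2} = \left(\frac{76}{5}\right)^{2} = \frac{5776}{25}$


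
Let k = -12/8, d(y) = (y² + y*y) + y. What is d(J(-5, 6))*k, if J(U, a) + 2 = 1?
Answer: -3/2 ≈ -1.5000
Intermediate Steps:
J(U, a) = -1 (J(U, a) = -2 + 1 = -1)
d(y) = y + 2*y² (d(y) = (y² + y²) + y = 2*y² + y = y + 2*y²)
k = -3/2 (k = -12*⅛ = -3/2 ≈ -1.5000)
d(J(-5, 6))*k = -(1 + 2*(-1))*(-3/2) = -(1 - 2)*(-3/2) = -1*(-1)*(-3/2) = 1*(-3/2) = -3/2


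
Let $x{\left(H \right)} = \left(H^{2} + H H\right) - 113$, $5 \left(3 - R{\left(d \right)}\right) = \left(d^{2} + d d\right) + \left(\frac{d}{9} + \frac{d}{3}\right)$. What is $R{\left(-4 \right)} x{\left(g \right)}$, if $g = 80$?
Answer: $- \frac{579373}{15} \approx -38625.0$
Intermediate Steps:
$R{\left(d \right)} = 3 - \frac{4 d}{45} - \frac{2 d^{2}}{5}$ ($R{\left(d \right)} = 3 - \frac{\left(d^{2} + d d\right) + \left(\frac{d}{9} + \frac{d}{3}\right)}{5} = 3 - \frac{\left(d^{2} + d^{2}\right) + \left(d \frac{1}{9} + d \frac{1}{3}\right)}{5} = 3 - \frac{2 d^{2} + \left(\frac{d}{9} + \frac{d}{3}\right)}{5} = 3 - \frac{2 d^{2} + \frac{4 d}{9}}{5} = 3 - \left(\frac{2 d^{2}}{5} + \frac{4 d}{45}\right) = 3 - \frac{4 d}{45} - \frac{2 d^{2}}{5}$)
$x{\left(H \right)} = -113 + 2 H^{2}$ ($x{\left(H \right)} = \left(H^{2} + H^{2}\right) - 113 = 2 H^{2} - 113 = -113 + 2 H^{2}$)
$R{\left(-4 \right)} x{\left(g \right)} = \left(3 - - \frac{16}{45} - \frac{2 \left(-4\right)^{2}}{5}\right) \left(-113 + 2 \cdot 80^{2}\right) = \left(3 + \frac{16}{45} - \frac{32}{5}\right) \left(-113 + 2 \cdot 6400\right) = \left(3 + \frac{16}{45} - \frac{32}{5}\right) \left(-113 + 12800\right) = \left(- \frac{137}{45}\right) 12687 = - \frac{579373}{15}$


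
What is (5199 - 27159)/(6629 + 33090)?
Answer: -21960/39719 ≈ -0.55288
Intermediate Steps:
(5199 - 27159)/(6629 + 33090) = -21960/39719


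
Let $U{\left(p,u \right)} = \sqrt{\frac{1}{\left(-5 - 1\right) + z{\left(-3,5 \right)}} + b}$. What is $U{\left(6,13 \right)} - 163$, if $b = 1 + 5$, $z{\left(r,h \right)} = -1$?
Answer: $-163 + \frac{\sqrt{287}}{7} \approx -160.58$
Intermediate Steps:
$b = 6$
$U{\left(p,u \right)} = \frac{\sqrt{287}}{7}$ ($U{\left(p,u \right)} = \sqrt{\frac{1}{\left(-5 - 1\right) - 1} + 6} = \sqrt{\frac{1}{-6 - 1} + 6} = \sqrt{\frac{1}{-7} + 6} = \sqrt{- \frac{1}{7} + 6} = \sqrt{\frac{41}{7}} = \frac{\sqrt{287}}{7}$)
$U{\left(6,13 \right)} - 163 = \frac{\sqrt{287}}{7} - 163 = -163 + \frac{\sqrt{287}}{7}$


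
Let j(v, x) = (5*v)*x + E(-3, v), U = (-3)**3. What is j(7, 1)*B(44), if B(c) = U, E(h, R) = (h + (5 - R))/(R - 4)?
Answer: -900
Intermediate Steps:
E(h, R) = (5 + h - R)/(-4 + R)
U = -27
j(v, x) = (2 - v)/(-4 + v) + 5*v*x (j(v, x) = (5*v)*x + (5 - 3 - v)/(-4 + v) = 5*v*x + (2 - v)/(-4 + v) = (2 - v)/(-4 + v) + 5*v*x)
B(c) = -27
j(7, 1)*B(44) = ((2 - 1*7 + 5*7*1*(-4 + 7))/(-4 + 7))*(-27) = ((2 - 7 + 5*7*1*3)/3)*(-27) = ((2 - 7 + 105)/3)*(-27) = ((1/3)*100)*(-27) = (100/3)*(-27) = -900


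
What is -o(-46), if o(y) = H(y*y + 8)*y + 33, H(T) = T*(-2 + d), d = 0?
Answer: -195441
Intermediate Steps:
H(T) = -2*T (H(T) = T*(-2 + 0) = T*(-2) = -2*T)
o(y) = 33 + y*(-16 - 2*y**2) (o(y) = (-2*(y*y + 8))*y + 33 = (-2*(y**2 + 8))*y + 33 = (-2*(8 + y**2))*y + 33 = (-16 - 2*y**2)*y + 33 = y*(-16 - 2*y**2) + 33 = 33 + y*(-16 - 2*y**2))
-o(-46) = -(33 - 16*(-46) - 2*(-46)**3) = -(33 + 736 - 2*(-97336)) = -(33 + 736 + 194672) = -1*195441 = -195441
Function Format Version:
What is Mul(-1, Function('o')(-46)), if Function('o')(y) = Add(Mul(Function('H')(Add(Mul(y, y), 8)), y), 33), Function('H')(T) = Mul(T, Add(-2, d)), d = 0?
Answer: -195441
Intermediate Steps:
Function('H')(T) = Mul(-2, T) (Function('H')(T) = Mul(T, Add(-2, 0)) = Mul(T, -2) = Mul(-2, T))
Function('o')(y) = Add(33, Mul(y, Add(-16, Mul(-2, Pow(y, 2))))) (Function('o')(y) = Add(Mul(Mul(-2, Add(Mul(y, y), 8)), y), 33) = Add(Mul(Mul(-2, Add(Pow(y, 2), 8)), y), 33) = Add(Mul(Mul(-2, Add(8, Pow(y, 2))), y), 33) = Add(Mul(Add(-16, Mul(-2, Pow(y, 2))), y), 33) = Add(Mul(y, Add(-16, Mul(-2, Pow(y, 2)))), 33) = Add(33, Mul(y, Add(-16, Mul(-2, Pow(y, 2))))))
Mul(-1, Function('o')(-46)) = Mul(-1, Add(33, Mul(-16, -46), Mul(-2, Pow(-46, 3)))) = Mul(-1, Add(33, 736, Mul(-2, -97336))) = Mul(-1, Add(33, 736, 194672)) = Mul(-1, 195441) = -195441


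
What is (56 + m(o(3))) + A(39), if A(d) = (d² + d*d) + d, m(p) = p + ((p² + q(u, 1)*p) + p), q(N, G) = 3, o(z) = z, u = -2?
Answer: 3161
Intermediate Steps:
m(p) = p² + 5*p (m(p) = p + ((p² + 3*p) + p) = p + (p² + 4*p) = p² + 5*p)
A(d) = d + 2*d² (A(d) = (d² + d²) + d = 2*d² + d = d + 2*d²)
(56 + m(o(3))) + A(39) = (56 + 3*(5 + 3)) + 39*(1 + 2*39) = (56 + 3*8) + 39*(1 + 78) = (56 + 24) + 39*79 = 80 + 3081 = 3161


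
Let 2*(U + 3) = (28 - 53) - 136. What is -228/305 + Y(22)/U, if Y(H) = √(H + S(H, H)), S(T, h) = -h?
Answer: -228/305 ≈ -0.74754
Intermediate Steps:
Y(H) = 0 (Y(H) = √(H - H) = √0 = 0)
U = -167/2 (U = -3 + ((28 - 53) - 136)/2 = -3 + (-25 - 136)/2 = -3 + (½)*(-161) = -3 - 161/2 = -167/2 ≈ -83.500)
-228/305 + Y(22)/U = -228/305 + 0/(-167/2) = -228*1/305 + 0*(-2/167) = -228/305 + 0 = -228/305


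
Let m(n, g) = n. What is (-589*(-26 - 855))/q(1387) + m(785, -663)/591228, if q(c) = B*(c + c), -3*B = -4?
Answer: 12110385541/86319288 ≈ 140.30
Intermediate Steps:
B = 4/3 (B = -⅓*(-4) = 4/3 ≈ 1.3333)
q(c) = 8*c/3 (q(c) = 4*(c + c)/3 = 4*(2*c)/3 = 8*c/3)
(-589*(-26 - 855))/q(1387) + m(785, -663)/591228 = (-589*(-26 - 855))/(((8/3)*1387)) + 785/591228 = (-589*(-881))/(11096/3) + 785*(1/591228) = 518909*(3/11096) + 785/591228 = 81933/584 + 785/591228 = 12110385541/86319288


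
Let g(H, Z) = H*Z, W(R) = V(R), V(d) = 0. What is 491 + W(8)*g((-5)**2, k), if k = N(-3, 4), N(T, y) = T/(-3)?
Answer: 491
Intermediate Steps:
W(R) = 0
N(T, y) = -T/3 (N(T, y) = T*(-1/3) = -T/3)
k = 1 (k = -1/3*(-3) = 1)
491 + W(8)*g((-5)**2, k) = 491 + 0*((-5)**2*1) = 491 + 0*(25*1) = 491 + 0*25 = 491 + 0 = 491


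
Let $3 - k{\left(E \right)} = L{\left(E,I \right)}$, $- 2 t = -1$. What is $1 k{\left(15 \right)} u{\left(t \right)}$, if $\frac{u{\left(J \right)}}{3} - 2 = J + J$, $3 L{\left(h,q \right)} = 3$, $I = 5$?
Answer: $18$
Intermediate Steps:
$L{\left(h,q \right)} = 1$ ($L{\left(h,q \right)} = \frac{1}{3} \cdot 3 = 1$)
$t = \frac{1}{2}$ ($t = \left(- \frac{1}{2}\right) \left(-1\right) = \frac{1}{2} \approx 0.5$)
$k{\left(E \right)} = 2$ ($k{\left(E \right)} = 3 - 1 = 2$)
$u{\left(J \right)} = 6 + 6 J$ ($u{\left(J \right)} = 6 + 3 \left(J + J\right) = 6 + 3 \cdot 2 J = 6 + 6 J$)
$1 k{\left(15 \right)} u{\left(t \right)} = 1 \cdot 2 \left(6 + 6 \cdot \frac{1}{2}\right) = 2 \left(6 + 3\right) = 2 \cdot 9 = 18$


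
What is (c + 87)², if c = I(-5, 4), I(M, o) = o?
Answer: 8281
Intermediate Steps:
c = 4
(c + 87)² = (4 + 87)² = 91² = 8281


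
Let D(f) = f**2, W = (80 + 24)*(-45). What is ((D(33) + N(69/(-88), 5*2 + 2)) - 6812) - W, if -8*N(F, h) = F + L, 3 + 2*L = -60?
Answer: -731431/704 ≈ -1039.0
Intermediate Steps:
W = -4680 (W = 104*(-45) = -4680)
L = -63/2 (L = -3/2 + (1/2)*(-60) = -3/2 - 30 = -63/2 ≈ -31.500)
N(F, h) = 63/16 - F/8 (N(F, h) = -(F - 63/2)/8 = -(-63/2 + F)/8 = 63/16 - F/8)
((D(33) + N(69/(-88), 5*2 + 2)) - 6812) - W = ((33**2 + (63/16 - 69/(8*(-88)))) - 6812) - 1*(-4680) = ((1089 + (63/16 - 69*(-1)/(8*88))) - 6812) + 4680 = ((1089 + (63/16 - 1/8*(-69/88))) - 6812) + 4680 = ((1089 + (63/16 + 69/704)) - 6812) + 4680 = ((1089 + 2841/704) - 6812) + 4680 = (769497/704 - 6812) + 4680 = -4026151/704 + 4680 = -731431/704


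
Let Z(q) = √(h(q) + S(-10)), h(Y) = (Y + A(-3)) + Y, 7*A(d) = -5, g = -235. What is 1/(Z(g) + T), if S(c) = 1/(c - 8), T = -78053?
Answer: -9834678/767626181251 - 3*I*√830438/767626181251 ≈ -1.2812e-5 - 3.5614e-9*I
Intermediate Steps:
A(d) = -5/7 (A(d) = (⅐)*(-5) = -5/7)
S(c) = 1/(-8 + c)
h(Y) = -5/7 + 2*Y (h(Y) = (Y - 5/7) + Y = (-5/7 + Y) + Y = -5/7 + 2*Y)
Z(q) = √(-97/126 + 2*q) (Z(q) = √((-5/7 + 2*q) + 1/(-8 - 10)) = √((-5/7 + 2*q) + 1/(-18)) = √((-5/7 + 2*q) - 1/18) = √(-97/126 + 2*q))
1/(Z(g) + T) = 1/(√(-1358 + 3528*(-235))/42 - 78053) = 1/(√(-1358 - 829080)/42 - 78053) = 1/(√(-830438)/42 - 78053) = 1/((I*√830438)/42 - 78053) = 1/(I*√830438/42 - 78053) = 1/(-78053 + I*√830438/42)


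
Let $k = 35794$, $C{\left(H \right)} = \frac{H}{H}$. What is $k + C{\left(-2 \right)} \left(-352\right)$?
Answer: $35442$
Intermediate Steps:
$C{\left(H \right)} = 1$
$k + C{\left(-2 \right)} \left(-352\right) = 35794 + 1 \left(-352\right) = 35794 - 352 = 35442$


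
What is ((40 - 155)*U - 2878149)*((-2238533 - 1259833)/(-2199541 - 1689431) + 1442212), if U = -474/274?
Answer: -61427877802281064165/14799699 ≈ -4.1506e+12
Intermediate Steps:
U = -237/137 (U = -474*1/274 = -237/137 ≈ -1.7299)
((40 - 155)*U - 2878149)*((-2238533 - 1259833)/(-2199541 - 1689431) + 1442212) = ((40 - 155)*(-237/137) - 2878149)*((-2238533 - 1259833)/(-2199541 - 1689431) + 1442212) = (-115*(-237/137) - 2878149)*(-3498366/(-3888972) + 1442212) = (27255/137 - 2878149)*(-3498366*(-1/3888972) + 1442212) = -394279158*(583061/648162 + 1442212)/137 = -394279158/137*934787597405/648162 = -61427877802281064165/14799699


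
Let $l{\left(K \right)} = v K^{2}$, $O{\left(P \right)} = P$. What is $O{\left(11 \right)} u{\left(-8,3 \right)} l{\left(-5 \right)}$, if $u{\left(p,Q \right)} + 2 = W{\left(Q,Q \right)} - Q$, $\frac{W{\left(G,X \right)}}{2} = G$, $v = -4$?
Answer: $-1100$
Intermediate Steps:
$W{\left(G,X \right)} = 2 G$
$l{\left(K \right)} = - 4 K^{2}$
$u{\left(p,Q \right)} = -2 + Q$ ($u{\left(p,Q \right)} = -2 + \left(2 Q - Q\right) = -2 + Q$)
$O{\left(11 \right)} u{\left(-8,3 \right)} l{\left(-5 \right)} = 11 \left(-2 + 3\right) \left(- 4 \left(-5\right)^{2}\right) = 11 \cdot 1 \left(\left(-4\right) 25\right) = 11 \left(-100\right) = -1100$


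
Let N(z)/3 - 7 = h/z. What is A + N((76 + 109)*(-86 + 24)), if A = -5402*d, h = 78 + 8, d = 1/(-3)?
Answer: 31341388/17205 ≈ 1821.6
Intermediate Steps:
d = -⅓ ≈ -0.33333
h = 86
N(z) = 21 + 258/z (N(z) = 21 + 3*(86/z) = 21 + 258/z)
A = 5402/3 (A = -5402*(-⅓) = 5402/3 ≈ 1800.7)
A + N((76 + 109)*(-86 + 24)) = 5402/3 + (21 + 258/(((76 + 109)*(-86 + 24)))) = 5402/3 + (21 + 258/((185*(-62)))) = 5402/3 + (21 + 258/(-11470)) = 5402/3 + (21 + 258*(-1/11470)) = 5402/3 + (21 - 129/5735) = 5402/3 + 120306/5735 = 31341388/17205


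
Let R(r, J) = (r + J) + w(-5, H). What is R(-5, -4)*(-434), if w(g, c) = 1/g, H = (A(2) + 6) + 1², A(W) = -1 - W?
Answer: 19964/5 ≈ 3992.8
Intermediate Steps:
H = 4 (H = ((-1 - 1*2) + 6) + 1² = ((-1 - 2) + 6) + 1 = (-3 + 6) + 1 = 3 + 1 = 4)
R(r, J) = -⅕ + J + r (R(r, J) = (r + J) + 1/(-5) = (J + r) - ⅕ = -⅕ + J + r)
R(-5, -4)*(-434) = (-⅕ - 4 - 5)*(-434) = -46/5*(-434) = 19964/5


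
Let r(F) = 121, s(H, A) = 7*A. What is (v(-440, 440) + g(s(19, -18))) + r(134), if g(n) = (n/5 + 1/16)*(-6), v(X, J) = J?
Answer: 28473/40 ≈ 711.83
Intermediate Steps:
g(n) = -3/8 - 6*n/5 (g(n) = (n*(⅕) + 1*(1/16))*(-6) = (n/5 + 1/16)*(-6) = (1/16 + n/5)*(-6) = -3/8 - 6*n/5)
(v(-440, 440) + g(s(19, -18))) + r(134) = (440 + (-3/8 - 42*(-18)/5)) + 121 = (440 + (-3/8 - 6/5*(-126))) + 121 = (440 + (-3/8 + 756/5)) + 121 = (440 + 6033/40) + 121 = 23633/40 + 121 = 28473/40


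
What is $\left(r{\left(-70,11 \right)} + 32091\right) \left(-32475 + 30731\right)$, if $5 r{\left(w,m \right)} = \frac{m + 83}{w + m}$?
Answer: $- \frac{16510013744}{295} \approx -5.5966 \cdot 10^{7}$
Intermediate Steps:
$r{\left(w,m \right)} = \frac{83 + m}{5 \left(m + w\right)}$ ($r{\left(w,m \right)} = \frac{\left(m + 83\right) \frac{1}{w + m}}{5} = \frac{\left(83 + m\right) \frac{1}{m + w}}{5} = \frac{\frac{1}{m + w} \left(83 + m\right)}{5} = \frac{83 + m}{5 \left(m + w\right)}$)
$\left(r{\left(-70,11 \right)} + 32091\right) \left(-32475 + 30731\right) = \left(\frac{83 + 11}{5 \left(11 - 70\right)} + 32091\right) \left(-32475 + 30731\right) = \left(\frac{1}{5} \frac{1}{-59} \cdot 94 + 32091\right) \left(-1744\right) = \left(\frac{1}{5} \left(- \frac{1}{59}\right) 94 + 32091\right) \left(-1744\right) = \left(- \frac{94}{295} + 32091\right) \left(-1744\right) = \frac{9466751}{295} \left(-1744\right) = - \frac{16510013744}{295}$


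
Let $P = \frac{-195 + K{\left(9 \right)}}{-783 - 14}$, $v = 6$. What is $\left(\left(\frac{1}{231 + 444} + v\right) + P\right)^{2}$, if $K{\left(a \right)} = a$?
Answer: $\frac{11250637514809}{289417100625} \approx 38.873$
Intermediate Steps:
$P = \frac{186}{797}$ ($P = \frac{-195 + 9}{-783 - 14} = - \frac{186}{-797} = \left(-186\right) \left(- \frac{1}{797}\right) = \frac{186}{797} \approx 0.23338$)
$\left(\left(\frac{1}{231 + 444} + v\right) + P\right)^{2} = \left(\left(\frac{1}{231 + 444} + 6\right) + \frac{186}{797}\right)^{2} = \left(\left(\frac{1}{675} + 6\right) + \frac{186}{797}\right)^{2} = \left(\frac{4051}{675} + \frac{186}{797}\right)^{2} = \left(\frac{3354197}{537975}\right)^{2} = \frac{11250637514809}{289417100625}$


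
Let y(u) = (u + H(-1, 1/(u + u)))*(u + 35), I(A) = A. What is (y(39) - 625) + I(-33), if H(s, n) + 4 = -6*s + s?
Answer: 2302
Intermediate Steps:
H(s, n) = -4 - 5*s (H(s, n) = -4 + (-6*s + s) = -4 - 5*s)
y(u) = (1 + u)*(35 + u) (y(u) = (u + (-4 - 5*(-1)))*(u + 35) = (u + (-4 + 5))*(35 + u) = (u + 1)*(35 + u) = (1 + u)*(35 + u))
(y(39) - 625) + I(-33) = ((35 + 39² + 36*39) - 625) - 33 = ((35 + 1521 + 1404) - 625) - 33 = (2960 - 625) - 33 = 2335 - 33 = 2302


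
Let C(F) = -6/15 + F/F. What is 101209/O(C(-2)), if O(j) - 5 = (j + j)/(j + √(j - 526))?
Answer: 3326638621/164408 + 303627*I*√13135/164408 ≈ 20234.0 + 211.66*I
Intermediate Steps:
C(F) = ⅗ (C(F) = -6*1/15 + 1 = -⅖ + 1 = ⅗)
O(j) = 5 + 2*j/(j + √(-526 + j)) (O(j) = 5 + (j + j)/(j + √(j - 526)) = 5 + (2*j)/(j + √(-526 + j)) = 5 + 2*j/(j + √(-526 + j)))
101209/O(C(-2)) = 101209/(((5*√(-526 + ⅗) + 7*(⅗))/(⅗ + √(-526 + ⅗)))) = 101209/(((5*√(-2627/5) + 21/5)/(⅗ + √(-2627/5)))) = 101209/(((5*(I*√13135/5) + 21/5)/(⅗ + I*√13135/5))) = 101209/(((I*√13135 + 21/5)/(⅗ + I*√13135/5))) = 101209/(((21/5 + I*√13135)/(⅗ + I*√13135/5))) = 101209*((⅗ + I*√13135/5)/(21/5 + I*√13135)) = 101209*(⅗ + I*√13135/5)/(21/5 + I*√13135)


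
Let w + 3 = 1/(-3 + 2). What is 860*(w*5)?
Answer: -17200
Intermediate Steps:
w = -4 (w = -3 + 1/(-3 + 2) = -3 + 1/(-1) = -3 - 1 = -4)
860*(w*5) = 860*(-4*5) = 860*(-20) = -17200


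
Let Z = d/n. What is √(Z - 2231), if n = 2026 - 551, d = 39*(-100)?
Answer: I*√7775315/59 ≈ 47.261*I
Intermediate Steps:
d = -3900
n = 1475
Z = -156/59 (Z = -3900/1475 = -3900*1/1475 = -156/59 ≈ -2.6441)
√(Z - 2231) = √(-156/59 - 2231) = √(-131785/59) = I*√7775315/59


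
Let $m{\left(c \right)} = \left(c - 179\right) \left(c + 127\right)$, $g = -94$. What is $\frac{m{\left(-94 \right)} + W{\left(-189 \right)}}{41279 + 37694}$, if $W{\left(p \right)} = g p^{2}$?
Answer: $- \frac{3366783}{78973} \approx -42.632$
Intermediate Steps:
$m{\left(c \right)} = \left(-179 + c\right) \left(127 + c\right)$
$W{\left(p \right)} = - 94 p^{2}$
$\frac{m{\left(-94 \right)} + W{\left(-189 \right)}}{41279 + 37694} = \frac{\left(-22733 + \left(-94\right)^{2} - -4888\right) - 94 \left(-189\right)^{2}}{41279 + 37694} = \frac{\left(-22733 + 8836 + 4888\right) - 3357774}{78973} = \left(-9009 - 3357774\right) \frac{1}{78973} = \left(-3366783\right) \frac{1}{78973} = - \frac{3366783}{78973}$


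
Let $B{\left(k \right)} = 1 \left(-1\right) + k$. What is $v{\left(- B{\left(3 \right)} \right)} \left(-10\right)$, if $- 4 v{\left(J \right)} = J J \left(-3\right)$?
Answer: $-30$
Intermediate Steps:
$B{\left(k \right)} = -1 + k$
$v{\left(J \right)} = \frac{3 J^{2}}{4}$ ($v{\left(J \right)} = - \frac{J J \left(-3\right)}{4} = - \frac{J^{2} \left(-3\right)}{4} = - \frac{\left(-3\right) J^{2}}{4} = \frac{3 J^{2}}{4}$)
$v{\left(- B{\left(3 \right)} \right)} \left(-10\right) = \frac{3 \left(- (-1 + 3)\right)^{2}}{4} \left(-10\right) = \frac{3 \left(\left(-1\right) 2\right)^{2}}{4} \left(-10\right) = \frac{3 \left(-2\right)^{2}}{4} \left(-10\right) = \frac{3}{4} \cdot 4 \left(-10\right) = 3 \left(-10\right) = -30$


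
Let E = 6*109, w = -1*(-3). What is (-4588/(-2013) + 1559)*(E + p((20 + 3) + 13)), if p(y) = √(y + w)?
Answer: 685142390/671 + 3142855*√39/2013 ≈ 1.0308e+6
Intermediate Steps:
w = 3
E = 654
p(y) = √(3 + y) (p(y) = √(y + 3) = √(3 + y))
(-4588/(-2013) + 1559)*(E + p((20 + 3) + 13)) = (-4588/(-2013) + 1559)*(654 + √(3 + ((20 + 3) + 13))) = (-4588*(-1/2013) + 1559)*(654 + √(3 + (23 + 13))) = (4588/2013 + 1559)*(654 + √(3 + 36)) = 3142855*(654 + √39)/2013 = 685142390/671 + 3142855*√39/2013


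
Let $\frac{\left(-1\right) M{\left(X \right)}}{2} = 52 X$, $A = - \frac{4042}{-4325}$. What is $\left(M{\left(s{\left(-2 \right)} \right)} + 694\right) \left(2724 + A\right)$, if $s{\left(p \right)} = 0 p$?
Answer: $\frac{8179027348}{4325} \approx 1.8911 \cdot 10^{6}$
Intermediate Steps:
$s{\left(p \right)} = 0$
$A = \frac{4042}{4325}$ ($A = \left(-4042\right) \left(- \frac{1}{4325}\right) = \frac{4042}{4325} \approx 0.93457$)
$M{\left(X \right)} = - 104 X$ ($M{\left(X \right)} = - 2 \cdot 52 X = - 104 X$)
$\left(M{\left(s{\left(-2 \right)} \right)} + 694\right) \left(2724 + A\right) = \left(\left(-104\right) 0 + 694\right) \left(2724 + \frac{4042}{4325}\right) = \left(0 + 694\right) \frac{11785342}{4325} = 694 \cdot \frac{11785342}{4325} = \frac{8179027348}{4325}$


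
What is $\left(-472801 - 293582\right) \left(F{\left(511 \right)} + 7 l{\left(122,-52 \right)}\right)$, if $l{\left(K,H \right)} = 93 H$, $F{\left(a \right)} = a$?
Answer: $25551975603$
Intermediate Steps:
$\left(-472801 - 293582\right) \left(F{\left(511 \right)} + 7 l{\left(122,-52 \right)}\right) = \left(-472801 - 293582\right) \left(511 + 7 \cdot 93 \left(-52\right)\right) = - 766383 \left(511 + 7 \left(-4836\right)\right) = - 766383 \left(511 - 33852\right) = \left(-766383\right) \left(-33341\right) = 25551975603$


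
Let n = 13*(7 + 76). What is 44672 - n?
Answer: 43593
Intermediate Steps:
n = 1079 (n = 13*83 = 1079)
44672 - n = 44672 - 1*1079 = 44672 - 1079 = 43593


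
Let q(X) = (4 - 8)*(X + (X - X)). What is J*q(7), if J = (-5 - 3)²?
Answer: -1792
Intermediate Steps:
J = 64 (J = (-8)² = 64)
q(X) = -4*X (q(X) = -4*(X + 0) = -4*X)
J*q(7) = 64*(-4*7) = 64*(-28) = -1792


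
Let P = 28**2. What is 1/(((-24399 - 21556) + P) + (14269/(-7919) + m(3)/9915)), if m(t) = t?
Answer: -26172295/1182275888571 ≈ -2.2137e-5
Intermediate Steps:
P = 784
1/(((-24399 - 21556) + P) + (14269/(-7919) + m(3)/9915)) = 1/(((-24399 - 21556) + 784) + (14269/(-7919) + 3/9915)) = 1/((-45955 + 784) + (14269*(-1/7919) + 3*(1/9915))) = 1/(-45171 + (-14269/7919 + 1/3305)) = 1/(-45171 - 47151126/26172295) = 1/(-1182275888571/26172295) = -26172295/1182275888571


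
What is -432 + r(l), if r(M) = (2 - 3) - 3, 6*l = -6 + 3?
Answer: -436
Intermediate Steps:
l = -1/2 (l = (-6 + 3)/6 = (1/6)*(-3) = -1/2 ≈ -0.50000)
r(M) = -4 (r(M) = -1 - 3 = -4)
-432 + r(l) = -432 - 4 = -436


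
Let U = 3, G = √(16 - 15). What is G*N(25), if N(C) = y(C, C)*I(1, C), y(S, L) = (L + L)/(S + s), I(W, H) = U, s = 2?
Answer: 50/9 ≈ 5.5556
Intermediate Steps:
G = 1 (G = √1 = 1)
I(W, H) = 3
y(S, L) = 2*L/(2 + S) (y(S, L) = (L + L)/(S + 2) = (2*L)/(2 + S) = 2*L/(2 + S))
N(C) = 6*C/(2 + C) (N(C) = (2*C/(2 + C))*3 = 6*C/(2 + C))
G*N(25) = 1*(6*25/(2 + 25)) = 1*(6*25/27) = 1*(6*25*(1/27)) = 1*(50/9) = 50/9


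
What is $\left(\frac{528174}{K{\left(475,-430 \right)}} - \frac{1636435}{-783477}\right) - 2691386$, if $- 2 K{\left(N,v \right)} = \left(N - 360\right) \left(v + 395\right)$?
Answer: $- \frac{8486437881203179}{3153494925} \approx -2.6911 \cdot 10^{6}$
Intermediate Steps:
$K{\left(N,v \right)} = - \frac{\left(-360 + N\right) \left(395 + v\right)}{2}$ ($K{\left(N,v \right)} = - \frac{\left(N - 360\right) \left(v + 395\right)}{2} = - \frac{\left(-360 + N\right) \left(395 + v\right)}{2}$)
$\left(\frac{528174}{K{\left(475,-430 \right)}} - \frac{1636435}{-783477}\right) - 2691386 = \left(\frac{528174}{71100 + 180 \left(-430\right) - \frac{187625}{2} - \frac{475}{2} \left(-430\right)} - \frac{1636435}{-783477}\right) - 2691386 = \left(\frac{528174}{71100 - 77400 - \frac{187625}{2} + 102125} - - \frac{1636435}{783477}\right) - 2691386 = \left(\frac{528174}{\frac{4025}{2}} + \frac{1636435}{783477}\right) - 2691386 = \left(528174 \cdot \frac{2}{4025} + \frac{1636435}{783477}\right) - 2691386 = \left(\frac{1056348}{4025} + \frac{1636435}{783477}\right) - 2691386 = \frac{834211012871}{3153494925} - 2691386 = - \frac{8486437881203179}{3153494925}$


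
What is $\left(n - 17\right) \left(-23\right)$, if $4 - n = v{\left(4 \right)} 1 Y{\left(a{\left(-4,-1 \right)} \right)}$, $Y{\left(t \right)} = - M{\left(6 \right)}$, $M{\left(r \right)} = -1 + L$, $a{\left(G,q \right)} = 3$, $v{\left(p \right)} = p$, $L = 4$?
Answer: $23$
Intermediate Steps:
$M{\left(r \right)} = 3$ ($M{\left(r \right)} = -1 + 4 = 3$)
$Y{\left(t \right)} = -3$ ($Y{\left(t \right)} = \left(-1\right) 3 = -3$)
$n = 16$ ($n = 4 - 4 \cdot 1 \left(-3\right) = 4 - 4 \left(-3\right) = 4 - -12 = 4 + 12 = 16$)
$\left(n - 17\right) \left(-23\right) = \left(16 - 17\right) \left(-23\right) = \left(-1\right) \left(-23\right) = 23$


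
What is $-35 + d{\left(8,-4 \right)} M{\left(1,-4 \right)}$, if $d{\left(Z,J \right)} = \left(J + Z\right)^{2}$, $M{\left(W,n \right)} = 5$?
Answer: $45$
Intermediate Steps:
$-35 + d{\left(8,-4 \right)} M{\left(1,-4 \right)} = -35 + \left(-4 + 8\right)^{2} \cdot 5 = -35 + 4^{2} \cdot 5 = -35 + 16 \cdot 5 = -35 + 80 = 45$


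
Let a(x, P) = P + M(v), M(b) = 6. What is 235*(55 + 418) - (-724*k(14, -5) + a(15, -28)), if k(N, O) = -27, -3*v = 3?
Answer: 91629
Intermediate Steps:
v = -1 (v = -⅓*3 = -1)
a(x, P) = 6 + P (a(x, P) = P + 6 = 6 + P)
235*(55 + 418) - (-724*k(14, -5) + a(15, -28)) = 235*(55 + 418) - (-724*(-27) + (6 - 28)) = 235*473 - (19548 - 22) = 111155 - 1*19526 = 111155 - 19526 = 91629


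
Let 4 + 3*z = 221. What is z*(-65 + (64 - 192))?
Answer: -41881/3 ≈ -13960.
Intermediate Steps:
z = 217/3 (z = -4/3 + (⅓)*221 = -4/3 + 221/3 = 217/3 ≈ 72.333)
z*(-65 + (64 - 192)) = 217*(-65 + (64 - 192))/3 = 217*(-65 - 128)/3 = (217/3)*(-193) = -41881/3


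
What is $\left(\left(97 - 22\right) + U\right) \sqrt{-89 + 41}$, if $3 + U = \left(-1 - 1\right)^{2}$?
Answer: $304 i \sqrt{3} \approx 526.54 i$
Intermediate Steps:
$U = 1$ ($U = -3 + \left(-1 - 1\right)^{2} = -3 + \left(-2\right)^{2} = -3 + 4 = 1$)
$\left(\left(97 - 22\right) + U\right) \sqrt{-89 + 41} = \left(\left(97 - 22\right) + 1\right) \sqrt{-89 + 41} = \left(75 + 1\right) \sqrt{-48} = 76 \cdot 4 i \sqrt{3} = 304 i \sqrt{3}$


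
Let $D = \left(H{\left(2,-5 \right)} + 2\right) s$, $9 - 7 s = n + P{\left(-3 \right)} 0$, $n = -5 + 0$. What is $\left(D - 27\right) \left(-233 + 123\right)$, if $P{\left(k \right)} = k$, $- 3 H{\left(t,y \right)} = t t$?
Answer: $\frac{8470}{3} \approx 2823.3$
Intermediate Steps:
$H{\left(t,y \right)} = - \frac{t^{2}}{3}$ ($H{\left(t,y \right)} = - \frac{t t}{3} = - \frac{t^{2}}{3}$)
$n = -5$
$s = 2$ ($s = \frac{9}{7} - \frac{-5 - 0}{7} = \frac{9}{7} - \frac{-5 + 0}{7} = \frac{9}{7} - - \frac{5}{7} = \frac{9}{7} + \frac{5}{7} = 2$)
$D = \frac{4}{3}$ ($D = \left(- \frac{2^{2}}{3} + 2\right) 2 = \left(\left(- \frac{1}{3}\right) 4 + 2\right) 2 = \left(- \frac{4}{3} + 2\right) 2 = \frac{2}{3} \cdot 2 = \frac{4}{3} \approx 1.3333$)
$\left(D - 27\right) \left(-233 + 123\right) = \left(\frac{4}{3} - 27\right) \left(-233 + 123\right) = \left(- \frac{77}{3}\right) \left(-110\right) = \frac{8470}{3}$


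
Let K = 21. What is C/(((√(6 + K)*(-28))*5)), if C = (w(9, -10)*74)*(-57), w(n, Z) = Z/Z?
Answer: 703*√3/210 ≈ 5.7982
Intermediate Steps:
w(n, Z) = 1
C = -4218 (C = (1*74)*(-57) = 74*(-57) = -4218)
C/(((√(6 + K)*(-28))*5)) = -4218*(-1/(140*√(6 + 21))) = -4218*(-√3/1260) = -(-703)*√3/210 = 703*√3/210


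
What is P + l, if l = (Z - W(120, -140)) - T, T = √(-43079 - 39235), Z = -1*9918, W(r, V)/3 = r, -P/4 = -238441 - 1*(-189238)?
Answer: 186534 - 3*I*√9146 ≈ 1.8653e+5 - 286.9*I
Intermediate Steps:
P = 196812 (P = -4*(-238441 - 1*(-189238)) = -4*(-238441 + 189238) = -4*(-49203) = 196812)
W(r, V) = 3*r
Z = -9918
T = 3*I*√9146 (T = √(-82314) = 3*I*√9146 ≈ 286.9*I)
l = -10278 - 3*I*√9146 (l = (-9918 - 3*120) - 3*I*√9146 = (-9918 - 1*360) - 3*I*√9146 = (-9918 - 360) - 3*I*√9146 = -10278 - 3*I*√9146 ≈ -10278.0 - 286.9*I)
P + l = 196812 + (-10278 - 3*I*√9146) = 186534 - 3*I*√9146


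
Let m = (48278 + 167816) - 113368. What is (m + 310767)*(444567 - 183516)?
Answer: 107942761143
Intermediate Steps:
m = 102726 (m = 216094 - 113368 = 102726)
(m + 310767)*(444567 - 183516) = (102726 + 310767)*(444567 - 183516) = 413493*261051 = 107942761143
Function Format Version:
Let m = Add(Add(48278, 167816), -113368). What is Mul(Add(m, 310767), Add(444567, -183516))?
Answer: 107942761143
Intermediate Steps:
m = 102726 (m = Add(216094, -113368) = 102726)
Mul(Add(m, 310767), Add(444567, -183516)) = Mul(Add(102726, 310767), Add(444567, -183516)) = Mul(413493, 261051) = 107942761143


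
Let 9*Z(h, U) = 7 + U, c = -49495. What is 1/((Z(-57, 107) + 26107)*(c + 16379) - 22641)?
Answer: -3/2595004567 ≈ -1.1561e-9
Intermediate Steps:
Z(h, U) = 7/9 + U/9 (Z(h, U) = (7 + U)/9 = 7/9 + U/9)
1/((Z(-57, 107) + 26107)*(c + 16379) - 22641) = 1/(((7/9 + (1/9)*107) + 26107)*(-49495 + 16379) - 22641) = 1/(((7/9 + 107/9) + 26107)*(-33116) - 22641) = 1/((38/3 + 26107)*(-33116) - 22641) = 1/((78359/3)*(-33116) - 22641) = 1/(-2594936644/3 - 22641) = 1/(-2595004567/3) = -3/2595004567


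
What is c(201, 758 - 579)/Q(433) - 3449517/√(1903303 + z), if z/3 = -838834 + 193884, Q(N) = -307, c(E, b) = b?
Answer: -179/307 + 3449517*I*√31547/31547 ≈ -0.58306 + 19421.0*I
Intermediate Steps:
z = -1934850 (z = 3*(-838834 + 193884) = 3*(-644950) = -1934850)
c(201, 758 - 579)/Q(433) - 3449517/√(1903303 + z) = (758 - 579)/(-307) - 3449517/√(1903303 - 1934850) = 179*(-1/307) - 3449517*(-I*√31547/31547) = -179/307 - 3449517*(-I*√31547/31547) = -179/307 - (-3449517)*I*√31547/31547 = -179/307 + 3449517*I*√31547/31547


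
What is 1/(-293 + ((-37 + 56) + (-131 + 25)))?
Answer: -1/380 ≈ -0.0026316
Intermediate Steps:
1/(-293 + ((-37 + 56) + (-131 + 25))) = 1/(-293 + (19 - 106)) = 1/(-293 - 87) = 1/(-380) = -1/380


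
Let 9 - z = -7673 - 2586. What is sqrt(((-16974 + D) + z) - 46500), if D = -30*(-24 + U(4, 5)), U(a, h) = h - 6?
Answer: 2*I*sqrt(13114) ≈ 229.03*I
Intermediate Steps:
U(a, h) = -6 + h
D = 750 (D = -30*(-24 + (-6 + 5)) = -30*(-24 - 1) = -30*(-25) = 750)
z = 10268 (z = 9 - (-7673 - 2586) = 9 - 1*(-10259) = 9 + 10259 = 10268)
sqrt(((-16974 + D) + z) - 46500) = sqrt(((-16974 + 750) + 10268) - 46500) = sqrt((-16224 + 10268) - 46500) = sqrt(-5956 - 46500) = sqrt(-52456) = 2*I*sqrt(13114)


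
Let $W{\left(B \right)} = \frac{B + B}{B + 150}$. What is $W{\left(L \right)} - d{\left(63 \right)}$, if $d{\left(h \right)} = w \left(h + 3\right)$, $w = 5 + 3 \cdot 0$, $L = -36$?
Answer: $- \frac{6282}{19} \approx -330.63$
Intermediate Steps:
$w = 5$ ($w = 5 + 0 = 5$)
$W{\left(B \right)} = \frac{2 B}{150 + B}$
$d{\left(h \right)} = 15 + 5 h$ ($d{\left(h \right)} = 5 \left(h + 3\right) = 5 \left(3 + h\right) = 15 + 5 h$)
$W{\left(L \right)} - d{\left(63 \right)} = 2 \left(-36\right) \frac{1}{150 - 36} - \left(15 + 5 \cdot 63\right) = 2 \left(-36\right) \frac{1}{114} - \left(15 + 315\right) = 2 \left(-36\right) \frac{1}{114} - 330 = - \frac{12}{19} - 330 = - \frac{6282}{19}$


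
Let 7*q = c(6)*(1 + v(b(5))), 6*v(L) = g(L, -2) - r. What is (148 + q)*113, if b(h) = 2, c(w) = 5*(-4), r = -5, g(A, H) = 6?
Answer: 331994/21 ≈ 15809.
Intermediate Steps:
c(w) = -20
v(L) = 11/6 (v(L) = (6 - 1*(-5))/6 = (6 + 5)/6 = (⅙)*11 = 11/6)
q = -170/21 (q = (-20*(1 + 11/6))/7 = (-20*17/6)/7 = (⅐)*(-170/3) = -170/21 ≈ -8.0952)
(148 + q)*113 = (148 - 170/21)*113 = (2938/21)*113 = 331994/21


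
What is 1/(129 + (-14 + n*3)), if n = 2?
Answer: 1/121 ≈ 0.0082645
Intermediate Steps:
1/(129 + (-14 + n*3)) = 1/(129 + (-14 + 2*3)) = 1/(129 + (-14 + 6)) = 1/(129 - 8) = 1/121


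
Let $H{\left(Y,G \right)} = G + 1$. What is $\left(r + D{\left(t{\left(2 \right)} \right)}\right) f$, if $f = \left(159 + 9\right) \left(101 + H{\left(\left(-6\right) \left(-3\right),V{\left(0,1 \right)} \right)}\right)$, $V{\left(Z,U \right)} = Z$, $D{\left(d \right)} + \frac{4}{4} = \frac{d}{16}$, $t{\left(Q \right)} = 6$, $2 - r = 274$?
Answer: $-4671702$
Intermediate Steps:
$r = -272$ ($r = 2 - 274 = -272$)
$D{\left(d \right)} = -1 + \frac{d}{16}$
$H{\left(Y,G \right)} = 1 + G$
$f = 17136$ ($f = \left(159 + 9\right) \left(101 + \left(1 + 0\right)\right) = 168 \left(101 + 1\right) = 168 \cdot 102 = 17136$)
$\left(r + D{\left(t{\left(2 \right)} \right)}\right) f = \left(-272 + \left(-1 + \frac{1}{16} \cdot 6\right)\right) 17136 = \left(-272 + \left(-1 + \frac{3}{8}\right)\right) 17136 = \left(-272 - \frac{5}{8}\right) 17136 = \left(- \frac{2181}{8}\right) 17136 = -4671702$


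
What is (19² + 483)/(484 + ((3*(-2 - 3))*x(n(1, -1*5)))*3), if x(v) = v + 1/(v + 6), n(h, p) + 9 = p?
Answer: 6752/8957 ≈ 0.75382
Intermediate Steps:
n(h, p) = -9 + p
x(v) = v + 1/(6 + v)
(19² + 483)/(484 + ((3*(-2 - 3))*x(n(1, -1*5)))*3) = (19² + 483)/(484 + ((3*(-2 - 3))*((1 + (-9 - 1*5)² + 6*(-9 - 1*5))/(6 + (-9 - 1*5))))*3) = (361 + 483)/(484 + ((3*(-5))*((1 + (-9 - 5)² + 6*(-9 - 5))/(6 + (-9 - 5))))*3) = 844/(484 - 15*(1 + (-14)² + 6*(-14))/(6 - 14)*3) = 844/(484 - 15*(1 + 196 - 84)/(-8)*3) = 844/(484 - (-15)*113/8*3) = 844/(484 - 15*(-113/8)*3) = 844/(484 + (1695/8)*3) = 844/(484 + 5085/8) = 844/(8957/8) = 844*(8/8957) = 6752/8957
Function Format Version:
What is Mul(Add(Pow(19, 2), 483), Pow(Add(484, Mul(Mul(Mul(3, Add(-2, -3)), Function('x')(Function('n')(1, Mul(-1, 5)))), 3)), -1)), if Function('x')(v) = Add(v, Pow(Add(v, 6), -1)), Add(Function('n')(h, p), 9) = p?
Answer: Rational(6752, 8957) ≈ 0.75382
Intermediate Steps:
Function('n')(h, p) = Add(-9, p)
Function('x')(v) = Add(v, Pow(Add(6, v), -1))
Mul(Add(Pow(19, 2), 483), Pow(Add(484, Mul(Mul(Mul(3, Add(-2, -3)), Function('x')(Function('n')(1, Mul(-1, 5)))), 3)), -1)) = Mul(Add(Pow(19, 2), 483), Pow(Add(484, Mul(Mul(Mul(3, Add(-2, -3)), Mul(Pow(Add(6, Add(-9, Mul(-1, 5))), -1), Add(1, Pow(Add(-9, Mul(-1, 5)), 2), Mul(6, Add(-9, Mul(-1, 5)))))), 3)), -1)) = Mul(Add(361, 483), Pow(Add(484, Mul(Mul(Mul(3, -5), Mul(Pow(Add(6, Add(-9, -5)), -1), Add(1, Pow(Add(-9, -5), 2), Mul(6, Add(-9, -5))))), 3)), -1)) = Mul(844, Pow(Add(484, Mul(Mul(-15, Mul(Pow(Add(6, -14), -1), Add(1, Pow(-14, 2), Mul(6, -14)))), 3)), -1)) = Mul(844, Pow(Add(484, Mul(Mul(-15, Mul(Pow(-8, -1), Add(1, 196, -84))), 3)), -1)) = Mul(844, Pow(Add(484, Mul(Mul(-15, Mul(Rational(-1, 8), 113)), 3)), -1)) = Mul(844, Pow(Add(484, Mul(Mul(-15, Rational(-113, 8)), 3)), -1)) = Mul(844, Pow(Add(484, Mul(Rational(1695, 8), 3)), -1)) = Mul(844, Pow(Add(484, Rational(5085, 8)), -1)) = Mul(844, Pow(Rational(8957, 8), -1)) = Mul(844, Rational(8, 8957)) = Rational(6752, 8957)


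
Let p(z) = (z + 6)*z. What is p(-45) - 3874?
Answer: -2119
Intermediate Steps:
p(z) = z*(6 + z) (p(z) = (6 + z)*z = z*(6 + z))
p(-45) - 3874 = -45*(6 - 45) - 3874 = -45*(-39) - 3874 = 1755 - 3874 = -2119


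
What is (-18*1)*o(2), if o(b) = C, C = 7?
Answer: -126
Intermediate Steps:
o(b) = 7
(-18*1)*o(2) = -18*1*7 = -18*7 = -126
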